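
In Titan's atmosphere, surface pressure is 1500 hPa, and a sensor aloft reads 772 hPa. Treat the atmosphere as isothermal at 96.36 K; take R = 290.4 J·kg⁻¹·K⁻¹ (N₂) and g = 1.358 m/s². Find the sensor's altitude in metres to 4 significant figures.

Scale height: H = RT/g = 290.4 × 96.36 / 1.358 = 20606 m.
Invert the barometric formula: z = H ln(P₀/P).
P₀/P = 1500/772 = 1.9430; ln(1.9430) = 0.66423.
z = 20606 × 0.66423 = 13687 m.

z ≈ 13690 m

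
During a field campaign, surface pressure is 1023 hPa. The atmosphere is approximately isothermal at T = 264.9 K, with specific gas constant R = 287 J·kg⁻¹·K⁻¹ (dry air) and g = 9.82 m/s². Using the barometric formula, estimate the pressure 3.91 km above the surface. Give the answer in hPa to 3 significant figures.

Scale height: H = RT/g = 287 × 264.9 / 9.82 = 7742.0 m.
Barometric formula: P = P₀ exp(−z/H).
z/H = 3910.0/7742.0 = 0.50504; exp(−0.50504) = 0.60348.
P = 1023 × 0.60348 = 617.36 hPa.

P ≈ 617 hPa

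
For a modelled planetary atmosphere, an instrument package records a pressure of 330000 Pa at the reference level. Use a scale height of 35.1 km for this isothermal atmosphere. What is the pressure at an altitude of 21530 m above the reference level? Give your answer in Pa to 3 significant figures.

Barometric formula: P = P₀ exp(−z/H).
z/H = 21530/35100 = 0.61339; exp(−0.61339) = 0.54151.
P = 330000 × 0.54151 = 178700 Pa.

P ≈ 179000 Pa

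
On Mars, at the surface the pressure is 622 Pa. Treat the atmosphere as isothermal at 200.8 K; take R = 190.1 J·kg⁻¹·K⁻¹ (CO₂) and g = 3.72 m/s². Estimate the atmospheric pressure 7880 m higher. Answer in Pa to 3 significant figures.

Scale height: H = RT/g = 190.1 × 200.8 / 3.72 = 10261 m.
Barometric formula: P = P₀ exp(−z/H).
z/H = 7880.0/10261 = 0.76796; exp(−0.76796) = 0.46396.
P = 622 × 0.46396 = 288.58 Pa.

P ≈ 289 Pa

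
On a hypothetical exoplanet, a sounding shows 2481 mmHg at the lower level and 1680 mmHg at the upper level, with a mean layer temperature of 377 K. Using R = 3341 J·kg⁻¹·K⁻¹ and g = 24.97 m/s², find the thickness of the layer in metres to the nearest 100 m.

Hypsometric equation: Δz = (R T̄/g) ln(P₁/P₂).
R T̄/g = 3341 × 377 / 24.97 = 50443 m.
ln(2481/1680) = ln(1.4768) = 0.38988.
Δz = 50443 × 0.38988 = 19667 m.

Δz ≈ 19700 m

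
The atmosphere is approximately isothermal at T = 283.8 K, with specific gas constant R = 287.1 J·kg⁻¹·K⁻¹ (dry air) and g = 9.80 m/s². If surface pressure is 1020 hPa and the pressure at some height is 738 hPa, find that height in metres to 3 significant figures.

z ≈ 2690 m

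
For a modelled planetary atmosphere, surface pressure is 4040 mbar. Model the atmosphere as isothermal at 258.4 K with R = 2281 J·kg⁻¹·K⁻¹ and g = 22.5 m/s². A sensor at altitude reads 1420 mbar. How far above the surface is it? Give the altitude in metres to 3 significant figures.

z ≈ 27400 m

Scale height: H = RT/g = 2281 × 258.4 / 22.5 = 26196 m.
Invert the barometric formula: z = H ln(P₀/P).
P₀/P = 4040/1420 = 2.8451; ln(2.8451) = 1.0456.
z = 26196 × 1.0456 = 27391 m.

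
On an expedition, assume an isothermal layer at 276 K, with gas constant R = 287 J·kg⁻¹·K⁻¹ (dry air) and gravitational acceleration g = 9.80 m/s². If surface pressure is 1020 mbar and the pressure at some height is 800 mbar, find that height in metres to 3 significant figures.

Scale height: H = RT/g = 287 × 276 / 9.80 = 8082.9 m.
Invert the barometric formula: z = H ln(P₀/P).
P₀/P = 1020/800 = 1.2750; ln(1.2750) = 0.24295.
z = 8082.9 × 0.24295 = 1963.7 m.

z ≈ 1960 m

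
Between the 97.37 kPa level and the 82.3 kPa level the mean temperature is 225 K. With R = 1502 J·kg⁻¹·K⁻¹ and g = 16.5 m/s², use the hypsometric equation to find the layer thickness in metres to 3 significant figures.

Hypsometric equation: Δz = (R T̄/g) ln(P₁/P₂).
R T̄/g = 1502 × 225 / 16.5 = 20482 m.
ln(97.37/82.3) = ln(1.1831) = 0.16814.
Δz = 20482 × 0.16814 = 3443.8 m.

Δz ≈ 3440 m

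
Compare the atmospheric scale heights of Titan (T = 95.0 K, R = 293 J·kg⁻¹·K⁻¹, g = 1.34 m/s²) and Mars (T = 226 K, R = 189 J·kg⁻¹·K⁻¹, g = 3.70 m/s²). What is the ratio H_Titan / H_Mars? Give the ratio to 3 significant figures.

H_Titan/H_Mars ≈ 1.80

H = RT/g for each body.
H_Titan = 293 × 95.0 / 1.34 = 20772 m.
H_Mars = 189 × 226 / 3.70 = 11544 m.
H_Titan/H_Mars = 20772/11544 = 1.7994.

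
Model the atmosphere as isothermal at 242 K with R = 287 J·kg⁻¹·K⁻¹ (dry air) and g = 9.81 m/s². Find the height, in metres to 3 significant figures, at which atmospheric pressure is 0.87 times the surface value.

Scale height: H = RT/g = 287 × 242 / 9.81 = 7079.9 m.
Set P/P₀ = exp(−z/H) = 0.87, so z = −H ln(0.87).
−ln(0.87) = 0.13926; z = 7079.9 × 0.13926 = 985.95 m.

z ≈ 986 m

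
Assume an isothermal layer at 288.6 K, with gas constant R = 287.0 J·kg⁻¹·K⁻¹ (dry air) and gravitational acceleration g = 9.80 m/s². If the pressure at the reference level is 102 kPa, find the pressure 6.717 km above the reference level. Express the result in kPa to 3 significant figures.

P ≈ 46.1 kPa

Scale height: H = RT/g = 287.0 × 288.6 / 9.80 = 8451.9 m.
Barometric formula: P = P₀ exp(−z/H).
z/H = 6717.0/8451.9 = 0.79473; exp(−0.79473) = 0.45170.
P = 102 × 0.45170 = 46.073 kPa.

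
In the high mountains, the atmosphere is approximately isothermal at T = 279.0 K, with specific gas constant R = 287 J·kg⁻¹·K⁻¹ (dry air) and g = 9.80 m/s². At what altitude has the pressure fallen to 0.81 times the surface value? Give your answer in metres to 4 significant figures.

z ≈ 1722 m

Scale height: H = RT/g = 287 × 279.0 / 9.80 = 8170.7 m.
Set P/P₀ = exp(−z/H) = 0.81, so z = −H ln(0.81).
−ln(0.81) = 0.21072; z = 8170.7 × 0.21072 = 1721.7 m.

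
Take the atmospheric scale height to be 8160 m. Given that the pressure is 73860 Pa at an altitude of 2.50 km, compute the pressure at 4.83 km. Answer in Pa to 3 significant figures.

P ≈ 55500 Pa

Between two levels, P₂ = P₁ exp(−Δz/H) with Δz = z₂ − z₁.
Δz = 4830.0 − 2500.0 = 2330.0 m; Δz/H = 2330.0/8160.0 = 0.28554.
P₂ = 73860 × exp(−0.28554) = 73860 × 0.75161 = 55514 Pa.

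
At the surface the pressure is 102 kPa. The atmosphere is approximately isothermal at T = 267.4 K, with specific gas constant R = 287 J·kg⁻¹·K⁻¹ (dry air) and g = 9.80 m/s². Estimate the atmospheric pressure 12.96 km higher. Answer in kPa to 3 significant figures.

P ≈ 19.5 kPa

Scale height: H = RT/g = 287 × 267.4 / 9.80 = 7831.0 m.
Barometric formula: P = P₀ exp(−z/H).
z/H = 12960/7831.0 = 1.6550; exp(−1.6550) = 0.19109.
P = 102 × 0.19109 = 19.491 kPa.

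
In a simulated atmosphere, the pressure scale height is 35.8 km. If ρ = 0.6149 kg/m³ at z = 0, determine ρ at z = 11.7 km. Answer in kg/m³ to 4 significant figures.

In an isothermal atmosphere, density decays like pressure: ρ = ρ₀ exp(−z/H).
z/H = 11700/35800 = 0.32682; exp(−0.32682) = 0.72121.
ρ = 0.6149 × 0.72121 = 0.44347 kg/m³.

ρ ≈ 0.4435 kg/m³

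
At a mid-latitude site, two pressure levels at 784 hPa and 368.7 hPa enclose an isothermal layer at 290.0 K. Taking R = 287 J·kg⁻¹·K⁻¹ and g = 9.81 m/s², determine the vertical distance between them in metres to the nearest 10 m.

Hypsometric equation: Δz = (R T̄/g) ln(P₁/P₂).
R T̄/g = 287 × 290.0 / 9.81 = 8484.2 m.
ln(784/368.7) = ln(2.1264) = 0.75443.
Δz = 8484.2 × 0.75443 = 6400.7 m.

Δz ≈ 6400 m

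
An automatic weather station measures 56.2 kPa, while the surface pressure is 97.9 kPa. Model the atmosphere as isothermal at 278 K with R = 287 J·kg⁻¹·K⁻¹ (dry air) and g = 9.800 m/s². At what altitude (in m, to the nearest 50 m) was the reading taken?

z ≈ 4500 m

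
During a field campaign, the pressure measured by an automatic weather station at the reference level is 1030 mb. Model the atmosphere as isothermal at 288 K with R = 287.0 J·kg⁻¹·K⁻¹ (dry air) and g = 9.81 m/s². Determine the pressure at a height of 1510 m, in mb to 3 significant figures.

P ≈ 861 mb

Scale height: H = RT/g = 287.0 × 288 / 9.81 = 8425.7 m.
Barometric formula: P = P₀ exp(−z/H).
z/H = 1510.0/8425.7 = 0.17921; exp(−0.17921) = 0.83593.
P = 1030 × 0.83593 = 861.01 mb.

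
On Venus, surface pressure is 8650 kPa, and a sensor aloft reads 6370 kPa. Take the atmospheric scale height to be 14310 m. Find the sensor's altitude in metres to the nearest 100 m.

z ≈ 4400 m

Invert the barometric formula: z = H ln(P₀/P).
P₀/P = 8650/6370 = 1.3579; ln(1.3579) = 0.30594.
z = 14310 × 0.30594 = 4378.0 m.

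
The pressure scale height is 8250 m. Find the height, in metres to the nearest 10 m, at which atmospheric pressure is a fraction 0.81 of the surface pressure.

z ≈ 1740 m

Set P/P₀ = exp(−z/H) = 0.81, so z = −H ln(0.81).
−ln(0.81) = 0.21072; z = 8250.0 × 0.21072 = 1738.4 m.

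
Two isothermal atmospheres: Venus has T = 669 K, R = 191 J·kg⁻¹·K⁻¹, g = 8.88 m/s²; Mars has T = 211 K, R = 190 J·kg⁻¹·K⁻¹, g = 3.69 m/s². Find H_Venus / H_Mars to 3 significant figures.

H_Venus/H_Mars ≈ 1.32

H = RT/g for each body.
H_Venus = 191 × 669 / 8.88 = 14390 m.
H_Mars = 190 × 211 / 3.69 = 10864 m.
H_Venus/H_Mars = 14390/10864 = 1.3246.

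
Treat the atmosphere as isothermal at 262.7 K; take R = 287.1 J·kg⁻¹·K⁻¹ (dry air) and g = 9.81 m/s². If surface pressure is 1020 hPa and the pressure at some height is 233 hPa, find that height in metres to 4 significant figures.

z ≈ 11350 m

Scale height: H = RT/g = 287.1 × 262.7 / 9.81 = 7688.2 m.
Invert the barometric formula: z = H ln(P₀/P).
P₀/P = 1020/233 = 4.3777; ln(4.3777) = 1.4765.
z = 7688.2 × 1.4765 = 11352 m.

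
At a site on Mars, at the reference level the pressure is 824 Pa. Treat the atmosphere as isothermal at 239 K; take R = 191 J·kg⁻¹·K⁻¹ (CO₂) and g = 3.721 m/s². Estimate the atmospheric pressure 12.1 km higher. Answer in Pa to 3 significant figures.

P ≈ 307 Pa

Scale height: H = RT/g = 191 × 239 / 3.721 = 12268 m.
Barometric formula: P = P₀ exp(−z/H).
z/H = 12100/12268 = 0.98631; exp(−0.98631) = 0.37295.
P = 824 × 0.37295 = 307.31 Pa.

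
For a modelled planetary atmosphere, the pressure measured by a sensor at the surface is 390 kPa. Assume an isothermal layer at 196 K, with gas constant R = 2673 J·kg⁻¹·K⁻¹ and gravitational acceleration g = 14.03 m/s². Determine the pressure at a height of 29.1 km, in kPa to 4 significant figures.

Scale height: H = RT/g = 2673 × 196 / 14.03 = 37342 m.
Barometric formula: P = P₀ exp(−z/H).
z/H = 29100/37342 = 0.77928; exp(−0.77928) = 0.45874.
P = 390 × 0.45874 = 178.91 kPa.

P ≈ 178.9 kPa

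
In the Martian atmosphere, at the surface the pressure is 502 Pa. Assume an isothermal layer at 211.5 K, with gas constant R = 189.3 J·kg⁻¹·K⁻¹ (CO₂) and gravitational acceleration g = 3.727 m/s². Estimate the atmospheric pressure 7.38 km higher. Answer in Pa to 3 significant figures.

P ≈ 253 Pa

Scale height: H = RT/g = 189.3 × 211.5 / 3.727 = 10742 m.
Barometric formula: P = P₀ exp(−z/H).
z/H = 7380.0/10742 = 0.68702; exp(−0.68702) = 0.50307.
P = 502 × 0.50307 = 252.54 Pa.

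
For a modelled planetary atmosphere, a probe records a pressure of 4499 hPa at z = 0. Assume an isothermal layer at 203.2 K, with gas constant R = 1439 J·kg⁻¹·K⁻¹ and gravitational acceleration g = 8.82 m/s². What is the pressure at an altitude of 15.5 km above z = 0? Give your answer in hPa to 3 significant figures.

Scale height: H = RT/g = 1439 × 203.2 / 8.82 = 33152 m.
Barometric formula: P = P₀ exp(−z/H).
z/H = 15500/33152 = 0.46754; exp(−0.46754) = 0.62654.
P = 4499 × 0.62654 = 2818.8 hPa.

P ≈ 2820 hPa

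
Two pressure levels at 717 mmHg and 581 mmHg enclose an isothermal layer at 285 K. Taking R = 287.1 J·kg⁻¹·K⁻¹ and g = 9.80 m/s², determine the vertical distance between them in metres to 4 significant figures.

Hypsometric equation: Δz = (R T̄/g) ln(P₁/P₂).
R T̄/g = 287.1 × 285 / 9.80 = 8349.3 m.
ln(717/581) = ln(1.2341) = 0.21034.
Δz = 8349.3 × 0.21034 = 1756.2 m.

Δz ≈ 1756 m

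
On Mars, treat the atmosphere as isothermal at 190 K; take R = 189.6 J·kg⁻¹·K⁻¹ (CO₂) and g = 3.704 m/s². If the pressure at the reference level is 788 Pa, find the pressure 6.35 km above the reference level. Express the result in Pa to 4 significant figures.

P ≈ 410.2 Pa

Scale height: H = RT/g = 189.6 × 190 / 3.704 = 9725.7 m.
Barometric formula: P = P₀ exp(−z/H).
z/H = 6350.0/9725.7 = 0.65291; exp(−0.65291) = 0.52053.
P = 788 × 0.52053 = 410.18 Pa.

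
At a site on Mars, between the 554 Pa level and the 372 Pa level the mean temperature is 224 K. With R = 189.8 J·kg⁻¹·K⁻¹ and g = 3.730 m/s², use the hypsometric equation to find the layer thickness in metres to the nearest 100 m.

Δz ≈ 4500 m

Hypsometric equation: Δz = (R T̄/g) ln(P₁/P₂).
R T̄/g = 189.8 × 224 / 3.730 = 11398 m.
ln(554/372) = ln(1.4892) = 0.39824.
Δz = 11398 × 0.39824 = 4539.1 m.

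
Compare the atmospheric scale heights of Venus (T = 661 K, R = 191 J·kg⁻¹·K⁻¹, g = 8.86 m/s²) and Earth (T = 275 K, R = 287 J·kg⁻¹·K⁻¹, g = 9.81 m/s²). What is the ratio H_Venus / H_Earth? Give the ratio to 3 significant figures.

H_Venus/H_Earth ≈ 1.77

H = RT/g for each body.
H_Venus = 191 × 661 / 8.86 = 14250 m.
H_Earth = 287 × 275 / 9.81 = 8045.4 m.
H_Venus/H_Earth = 14250/8045.4 = 1.7712.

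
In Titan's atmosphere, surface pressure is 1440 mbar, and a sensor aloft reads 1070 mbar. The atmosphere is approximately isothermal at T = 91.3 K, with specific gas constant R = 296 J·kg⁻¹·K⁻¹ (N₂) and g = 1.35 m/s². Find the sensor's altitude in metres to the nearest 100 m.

Scale height: H = RT/g = 296 × 91.3 / 1.35 = 20018 m.
Invert the barometric formula: z = H ln(P₀/P).
P₀/P = 1440/1070 = 1.3458; ln(1.3458) = 0.29699.
z = 20018 × 0.29699 = 5945.1 m.

z ≈ 5900 m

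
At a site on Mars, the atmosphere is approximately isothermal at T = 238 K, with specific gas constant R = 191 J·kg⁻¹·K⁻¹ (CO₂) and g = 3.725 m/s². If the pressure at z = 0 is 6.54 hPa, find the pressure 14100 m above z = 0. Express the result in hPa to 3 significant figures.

Scale height: H = RT/g = 191 × 238 / 3.725 = 12203 m.
Barometric formula: P = P₀ exp(−z/H).
z/H = 14100/12203 = 1.1555; exp(−1.1555) = 0.31490.
P = 6.54 × 0.31490 = 2.0594 hPa.

P ≈ 2.06 hPa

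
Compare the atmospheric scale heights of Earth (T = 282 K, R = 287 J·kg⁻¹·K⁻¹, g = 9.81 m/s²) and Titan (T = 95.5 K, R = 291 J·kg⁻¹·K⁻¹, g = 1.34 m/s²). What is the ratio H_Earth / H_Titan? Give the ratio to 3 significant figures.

H = RT/g for each body.
H_Earth = 287 × 282 / 9.81 = 8250.2 m.
H_Titan = 291 × 95.5 / 1.34 = 20739 m.
H_Earth/H_Titan = 8250.2/20739 = 0.39781.

H_Earth/H_Titan ≈ 0.398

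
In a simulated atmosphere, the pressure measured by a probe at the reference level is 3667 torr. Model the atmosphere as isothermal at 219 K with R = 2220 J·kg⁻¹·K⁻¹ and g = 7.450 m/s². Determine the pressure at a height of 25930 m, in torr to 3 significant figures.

Scale height: H = RT/g = 2220 × 219 / 7.450 = 65259 m.
Barometric formula: P = P₀ exp(−z/H).
z/H = 25930/65259 = 0.39734; exp(−0.39734) = 0.67211.
P = 3667 × 0.67211 = 2464.6 torr.

P ≈ 2460 torr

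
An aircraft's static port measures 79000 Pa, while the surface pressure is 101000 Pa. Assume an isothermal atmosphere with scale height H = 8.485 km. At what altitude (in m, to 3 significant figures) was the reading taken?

Invert the barometric formula: z = H ln(P₀/P).
P₀/P = 101000/79000 = 1.2785; ln(1.2785) = 0.24569.
z = 8485.0 × 0.24569 = 2084.7 m.

z ≈ 2080 m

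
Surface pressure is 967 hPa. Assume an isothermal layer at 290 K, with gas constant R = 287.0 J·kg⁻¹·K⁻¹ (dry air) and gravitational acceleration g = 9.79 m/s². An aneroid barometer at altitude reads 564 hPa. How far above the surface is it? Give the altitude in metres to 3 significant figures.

z ≈ 4580 m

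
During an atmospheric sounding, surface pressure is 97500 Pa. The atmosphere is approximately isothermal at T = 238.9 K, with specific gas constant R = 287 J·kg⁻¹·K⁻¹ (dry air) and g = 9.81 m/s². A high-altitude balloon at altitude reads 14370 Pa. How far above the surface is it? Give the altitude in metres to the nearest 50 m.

z ≈ 13400 m

Scale height: H = RT/g = 287 × 238.9 / 9.81 = 6989.2 m.
Invert the barometric formula: z = H ln(P₀/P).
P₀/P = 97500/14370 = 6.7850; ln(6.7850) = 1.9147.
z = 6989.2 × 1.9147 = 13382 m.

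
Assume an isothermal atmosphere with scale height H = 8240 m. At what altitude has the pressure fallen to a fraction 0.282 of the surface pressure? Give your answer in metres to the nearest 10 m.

Set P/P₀ = exp(−z/H) = 0.282, so z = −H ln(0.282).
−ln(0.282) = 1.2658; z = 8240.0 × 1.2658 = 10430 m.

z ≈ 10430 m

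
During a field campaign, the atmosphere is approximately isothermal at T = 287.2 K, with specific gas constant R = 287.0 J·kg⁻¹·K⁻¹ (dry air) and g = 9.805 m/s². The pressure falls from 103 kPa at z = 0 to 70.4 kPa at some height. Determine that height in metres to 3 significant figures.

z ≈ 3200 m

Scale height: H = RT/g = 287.0 × 287.2 / 9.805 = 8406.6 m.
Invert the barometric formula: z = H ln(P₀/P).
P₀/P = 103/70.4 = 1.4631; ln(1.4631) = 0.38056.
z = 8406.6 × 0.38056 = 3199.2 m.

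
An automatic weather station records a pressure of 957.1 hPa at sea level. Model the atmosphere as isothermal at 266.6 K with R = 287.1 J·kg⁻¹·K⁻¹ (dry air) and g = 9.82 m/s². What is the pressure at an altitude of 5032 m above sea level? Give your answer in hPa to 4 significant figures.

Scale height: H = RT/g = 287.1 × 266.6 / 9.82 = 7794.4 m.
Barometric formula: P = P₀ exp(−z/H).
z/H = 5032.0/7794.4 = 0.64559; exp(−0.64559) = 0.52435.
P = 957.1 × 0.52435 = 501.86 hPa.

P ≈ 501.9 hPa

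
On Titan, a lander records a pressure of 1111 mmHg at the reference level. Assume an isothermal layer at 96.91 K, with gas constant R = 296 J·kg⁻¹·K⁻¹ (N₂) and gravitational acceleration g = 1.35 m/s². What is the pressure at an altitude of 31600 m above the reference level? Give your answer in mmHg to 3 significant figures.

Scale height: H = RT/g = 296 × 96.91 / 1.35 = 21248 m.
Barometric formula: P = P₀ exp(−z/H).
z/H = 31600/21248 = 1.4872; exp(−1.4872) = 0.22600.
P = 1111 × 0.22600 = 251.09 mmHg.

P ≈ 251 mmHg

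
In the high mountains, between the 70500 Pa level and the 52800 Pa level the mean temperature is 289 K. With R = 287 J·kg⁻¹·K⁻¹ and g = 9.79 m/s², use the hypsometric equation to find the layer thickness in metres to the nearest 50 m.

Δz ≈ 2450 m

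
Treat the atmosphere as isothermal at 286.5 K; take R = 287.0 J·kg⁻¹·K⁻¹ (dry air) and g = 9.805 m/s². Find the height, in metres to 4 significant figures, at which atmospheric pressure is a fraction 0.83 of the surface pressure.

z ≈ 1563 m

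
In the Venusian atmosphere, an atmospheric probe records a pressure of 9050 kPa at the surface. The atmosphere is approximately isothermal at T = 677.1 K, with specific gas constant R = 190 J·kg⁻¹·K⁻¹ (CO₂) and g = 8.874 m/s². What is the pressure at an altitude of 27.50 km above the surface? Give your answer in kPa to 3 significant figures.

Scale height: H = RT/g = 190 × 677.1 / 8.874 = 14497 m.
Barometric formula: P = P₀ exp(−z/H).
z/H = 27500/14497 = 1.8969; exp(−1.8969) = 0.15003.
P = 9050 × 0.15003 = 1357.8 kPa.

P ≈ 1360 kPa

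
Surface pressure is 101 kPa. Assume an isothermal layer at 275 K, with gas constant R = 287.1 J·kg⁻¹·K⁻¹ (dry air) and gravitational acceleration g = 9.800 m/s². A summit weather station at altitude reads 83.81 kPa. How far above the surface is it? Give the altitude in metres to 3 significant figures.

z ≈ 1500 m

Scale height: H = RT/g = 287.1 × 275 / 9.800 = 8056.4 m.
Invert the barometric formula: z = H ln(P₀/P).
P₀/P = 101/83.81 = 1.2051; ln(1.2051) = 0.18656.
z = 8056.4 × 0.18656 = 1503.0 m.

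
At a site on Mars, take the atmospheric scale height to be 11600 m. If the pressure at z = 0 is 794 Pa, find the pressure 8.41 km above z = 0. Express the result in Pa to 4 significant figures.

P ≈ 384.6 Pa

Barometric formula: P = P₀ exp(−z/H).
z/H = 8410.0/11600 = 0.72500; exp(−0.72500) = 0.48432.
P = 794 × 0.48432 = 384.55 Pa.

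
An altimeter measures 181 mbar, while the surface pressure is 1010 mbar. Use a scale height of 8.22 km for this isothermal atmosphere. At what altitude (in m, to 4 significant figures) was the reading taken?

z ≈ 14130 m

Invert the barometric formula: z = H ln(P₀/P).
P₀/P = 1010/181 = 5.5801; ln(5.5801) = 1.7192.
z = 8220.0 × 1.7192 = 14132 m.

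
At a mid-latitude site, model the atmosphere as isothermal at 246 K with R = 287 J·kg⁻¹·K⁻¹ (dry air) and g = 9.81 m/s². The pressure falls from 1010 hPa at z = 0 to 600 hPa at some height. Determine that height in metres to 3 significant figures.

Scale height: H = RT/g = 287 × 246 / 9.81 = 7196.9 m.
Invert the barometric formula: z = H ln(P₀/P).
P₀/P = 1010/600 = 1.6833; ln(1.6833) = 0.52076.
z = 7196.9 × 0.52076 = 3747.9 m.

z ≈ 3750 m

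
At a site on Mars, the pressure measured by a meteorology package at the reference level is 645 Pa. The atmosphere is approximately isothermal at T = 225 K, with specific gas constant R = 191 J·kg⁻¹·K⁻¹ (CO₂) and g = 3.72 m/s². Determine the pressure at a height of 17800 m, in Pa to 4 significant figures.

P ≈ 138.2 Pa

Scale height: H = RT/g = 191 × 225 / 3.72 = 11552 m.
Barometric formula: P = P₀ exp(−z/H).
z/H = 17800/11552 = 1.5409; exp(−1.5409) = 0.21419.
P = 645 × 0.21419 = 138.15 Pa.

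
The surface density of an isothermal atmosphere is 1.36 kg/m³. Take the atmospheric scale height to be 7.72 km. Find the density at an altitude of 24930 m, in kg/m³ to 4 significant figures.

In an isothermal atmosphere, density decays like pressure: ρ = ρ₀ exp(−z/H).
z/H = 24930/7720.0 = 3.2293; exp(−3.2293) = 0.039585.
ρ = 1.36 × 0.039585 = 0.053836 kg/m³.

ρ ≈ 0.05384 kg/m³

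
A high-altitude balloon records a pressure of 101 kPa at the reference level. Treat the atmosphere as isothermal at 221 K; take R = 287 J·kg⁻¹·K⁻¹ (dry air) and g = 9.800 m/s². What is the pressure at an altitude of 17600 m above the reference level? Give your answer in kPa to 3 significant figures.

Scale height: H = RT/g = 287 × 221 / 9.800 = 6472.1 m.
Barometric formula: P = P₀ exp(−z/H).
z/H = 17600/6472.1 = 2.7194; exp(−2.7194) = 0.065914.
P = 101 × 0.065914 = 6.6573 kPa.

P ≈ 6.66 kPa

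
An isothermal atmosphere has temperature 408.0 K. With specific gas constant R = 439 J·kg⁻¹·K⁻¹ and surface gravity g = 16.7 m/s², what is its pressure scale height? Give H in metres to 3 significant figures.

The scale height of an isothermal atmosphere is H = RT/g.
H = 439 × 408.0 / 16.7 = 179110/16.7 = 10725 m.

H ≈ 10700 m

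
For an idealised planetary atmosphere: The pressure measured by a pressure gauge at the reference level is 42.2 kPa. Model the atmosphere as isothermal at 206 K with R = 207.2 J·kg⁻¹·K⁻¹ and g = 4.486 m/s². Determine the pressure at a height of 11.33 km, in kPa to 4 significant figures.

P ≈ 12.83 kPa

Scale height: H = RT/g = 207.2 × 206 / 4.486 = 9514.8 m.
Barometric formula: P = P₀ exp(−z/H).
z/H = 11330/9514.8 = 1.1908; exp(−1.1908) = 0.30398.
P = 42.2 × 0.30398 = 12.828 kPa.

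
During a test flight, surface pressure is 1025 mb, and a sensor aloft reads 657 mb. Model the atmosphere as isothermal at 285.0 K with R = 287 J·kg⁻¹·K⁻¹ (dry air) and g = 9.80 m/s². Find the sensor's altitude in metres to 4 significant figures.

z ≈ 3712 m

Scale height: H = RT/g = 287 × 285.0 / 9.80 = 8346.4 m.
Invert the barometric formula: z = H ln(P₀/P).
P₀/P = 1025/657 = 1.5601; ln(1.5601) = 0.44475.
z = 8346.4 × 0.44475 = 3712.1 m.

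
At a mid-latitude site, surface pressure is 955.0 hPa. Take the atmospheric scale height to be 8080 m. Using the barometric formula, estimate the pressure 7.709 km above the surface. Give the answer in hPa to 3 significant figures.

Barometric formula: P = P₀ exp(−z/H).
z/H = 7709.0/8080.0 = 0.95408; exp(−0.95408) = 0.38517.
P = 955.0 × 0.38517 = 367.84 hPa.

P ≈ 368 hPa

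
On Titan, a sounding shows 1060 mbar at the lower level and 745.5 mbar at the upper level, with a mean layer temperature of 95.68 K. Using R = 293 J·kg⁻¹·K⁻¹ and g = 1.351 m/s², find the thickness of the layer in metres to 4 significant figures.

Hypsometric equation: Δz = (R T̄/g) ln(P₁/P₂).
R T̄/g = 293 × 95.68 / 1.351 = 20751 m.
ln(1060/745.5) = ln(1.4219) = 0.35199.
Δz = 20751 × 0.35199 = 7304.1 m.

Δz ≈ 7304 m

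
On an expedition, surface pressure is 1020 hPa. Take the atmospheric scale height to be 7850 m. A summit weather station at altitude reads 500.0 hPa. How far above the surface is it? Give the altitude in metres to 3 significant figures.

z ≈ 5600 m

Invert the barometric formula: z = H ln(P₀/P).
P₀/P = 1020/500.0 = 2.0400; ln(2.0400) = 0.71295.
z = 7850.0 × 0.71295 = 5596.7 m.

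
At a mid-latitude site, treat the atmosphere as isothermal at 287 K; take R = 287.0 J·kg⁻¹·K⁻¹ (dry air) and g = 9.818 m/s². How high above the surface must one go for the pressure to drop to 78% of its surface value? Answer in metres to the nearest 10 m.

z ≈ 2080 m

Scale height: H = RT/g = 287.0 × 287 / 9.818 = 8389.6 m.
Set P/P₀ = exp(−z/H) = 0.78, so z = −H ln(0.78).
−ln(0.78) = 0.24846; z = 8389.6 × 0.24846 = 2084.5 m.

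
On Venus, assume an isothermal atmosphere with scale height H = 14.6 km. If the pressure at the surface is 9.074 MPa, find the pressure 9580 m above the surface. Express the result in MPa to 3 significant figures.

Barometric formula: P = P₀ exp(−z/H).
z/H = 9580.0/14600 = 0.65616; exp(−0.65616) = 0.51884.
P = 9.074 × 0.51884 = 4.7080 MPa.

P ≈ 4.71 MPa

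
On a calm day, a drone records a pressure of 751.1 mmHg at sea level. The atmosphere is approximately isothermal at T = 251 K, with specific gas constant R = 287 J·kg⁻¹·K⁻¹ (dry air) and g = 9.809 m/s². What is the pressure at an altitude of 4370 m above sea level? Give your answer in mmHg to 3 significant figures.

P ≈ 414 mmHg

Scale height: H = RT/g = 287 × 251 / 9.809 = 7344.0 m.
Barometric formula: P = P₀ exp(−z/H).
z/H = 4370.0/7344.0 = 0.59504; exp(−0.59504) = 0.55154.
P = 751.1 × 0.55154 = 414.26 mmHg.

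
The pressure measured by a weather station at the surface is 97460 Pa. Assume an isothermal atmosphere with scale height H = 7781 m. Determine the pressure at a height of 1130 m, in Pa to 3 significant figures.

Barometric formula: P = P₀ exp(−z/H).
z/H = 1130.0/7781.0 = 0.14523; exp(−0.14523) = 0.86482.
P = 97460 × 0.86482 = 84285 Pa.

P ≈ 84300 Pa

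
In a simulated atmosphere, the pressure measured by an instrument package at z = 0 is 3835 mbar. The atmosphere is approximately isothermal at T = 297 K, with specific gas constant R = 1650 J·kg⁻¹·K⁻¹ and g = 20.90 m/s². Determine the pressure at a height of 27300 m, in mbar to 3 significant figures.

Scale height: H = RT/g = 1650 × 297 / 20.90 = 23447 m.
Barometric formula: P = P₀ exp(−z/H).
z/H = 27300/23447 = 1.1643; exp(−1.1643) = 0.31214.
P = 3835 × 0.31214 = 1197.1 mbar.

P ≈ 1200 mbar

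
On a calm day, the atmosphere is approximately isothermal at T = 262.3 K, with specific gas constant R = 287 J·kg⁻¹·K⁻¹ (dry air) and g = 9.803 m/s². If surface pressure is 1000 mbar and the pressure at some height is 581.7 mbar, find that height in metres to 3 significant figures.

Scale height: H = RT/g = 287 × 262.3 / 9.803 = 7679.3 m.
Invert the barometric formula: z = H ln(P₀/P).
P₀/P = 1000/581.7 = 1.7191; ln(1.7191) = 0.54180.
z = 7679.3 × 0.54180 = 4160.6 m.

z ≈ 4160 m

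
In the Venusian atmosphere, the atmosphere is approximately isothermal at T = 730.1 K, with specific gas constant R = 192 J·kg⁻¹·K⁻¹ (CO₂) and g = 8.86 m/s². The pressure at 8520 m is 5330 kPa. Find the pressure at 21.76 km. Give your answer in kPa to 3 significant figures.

P ≈ 2310 kPa

Scale height: H = RT/g = 192 × 730.1 / 8.86 = 15822 m.
Between two levels, P₂ = P₁ exp(−Δz/H) with Δz = z₂ − z₁.
Δz = 21760 − 8520.0 = 13240 m; Δz/H = 13240/15822 = 0.83681.
P₂ = 5330 × exp(−0.83681) = 5330 × 0.43309 = 2308.4 kPa.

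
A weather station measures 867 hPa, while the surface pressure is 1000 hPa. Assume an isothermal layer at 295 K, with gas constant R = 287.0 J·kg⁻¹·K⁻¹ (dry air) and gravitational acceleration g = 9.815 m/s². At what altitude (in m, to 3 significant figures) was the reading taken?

Scale height: H = RT/g = 287.0 × 295 / 9.815 = 8626.1 m.
Invert the barometric formula: z = H ln(P₀/P).
P₀/P = 1000/867 = 1.1534; ln(1.1534) = 0.14271.
z = 8626.1 × 0.14271 = 1231.0 m.

z ≈ 1230 m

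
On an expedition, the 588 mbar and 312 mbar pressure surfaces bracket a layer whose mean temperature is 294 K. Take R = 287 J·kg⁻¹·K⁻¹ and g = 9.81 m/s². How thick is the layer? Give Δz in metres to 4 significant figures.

Hypsometric equation: Δz = (R T̄/g) ln(P₁/P₂).
R T̄/g = 287 × 294 / 9.81 = 8601.2 m.
ln(588/312) = ln(1.8846) = 0.63372.
Δz = 8601.2 × 0.63372 = 5450.8 m.

Δz ≈ 5451 m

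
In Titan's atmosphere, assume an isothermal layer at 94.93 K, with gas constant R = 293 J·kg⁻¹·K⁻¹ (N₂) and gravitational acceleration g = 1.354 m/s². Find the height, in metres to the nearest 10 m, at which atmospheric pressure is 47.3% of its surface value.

z ≈ 15380 m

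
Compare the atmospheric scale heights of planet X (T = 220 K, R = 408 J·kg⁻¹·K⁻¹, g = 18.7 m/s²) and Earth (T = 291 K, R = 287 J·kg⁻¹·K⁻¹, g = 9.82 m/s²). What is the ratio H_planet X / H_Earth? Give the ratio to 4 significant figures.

H_planet X/H_Earth ≈ 0.5644

H = RT/g for each body.
H_planet X = 408 × 220 / 18.7 = 4800.0 m.
H_Earth = 287 × 291 / 9.82 = 8504.8 m.
H_planet X/H_Earth = 4800.0/8504.8 = 0.56439.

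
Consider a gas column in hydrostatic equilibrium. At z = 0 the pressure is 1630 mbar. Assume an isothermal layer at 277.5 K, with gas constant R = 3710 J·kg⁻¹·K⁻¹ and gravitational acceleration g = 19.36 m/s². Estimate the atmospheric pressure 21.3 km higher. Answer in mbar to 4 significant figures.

P ≈ 1092 mbar

Scale height: H = RT/g = 3710 × 277.5 / 19.36 = 53178 m.
Barometric formula: P = P₀ exp(−z/H).
z/H = 21300/53178 = 0.40054; exp(−0.40054) = 0.66996.
P = 1630 × 0.66996 = 1092.0 mbar.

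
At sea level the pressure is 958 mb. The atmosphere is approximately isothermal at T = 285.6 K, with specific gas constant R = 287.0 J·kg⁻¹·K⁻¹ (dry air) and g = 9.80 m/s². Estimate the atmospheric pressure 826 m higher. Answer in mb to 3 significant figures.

P ≈ 868 mb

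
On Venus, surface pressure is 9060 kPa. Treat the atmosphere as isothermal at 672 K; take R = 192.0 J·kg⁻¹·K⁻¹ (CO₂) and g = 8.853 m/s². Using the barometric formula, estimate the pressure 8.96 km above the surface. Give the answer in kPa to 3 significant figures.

P ≈ 4900 kPa

Scale height: H = RT/g = 192.0 × 672 / 8.853 = 14574 m.
Barometric formula: P = P₀ exp(−z/H).
z/H = 8960.0/14574 = 0.61479; exp(−0.61479) = 0.54075.
P = 9060 × 0.54075 = 4899.2 kPa.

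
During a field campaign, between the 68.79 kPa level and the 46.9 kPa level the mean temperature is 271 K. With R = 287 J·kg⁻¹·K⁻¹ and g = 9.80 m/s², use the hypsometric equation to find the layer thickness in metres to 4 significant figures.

Δz ≈ 3040 m

Hypsometric equation: Δz = (R T̄/g) ln(P₁/P₂).
R T̄/g = 287 × 271 / 9.80 = 7936.4 m.
ln(68.79/46.9) = ln(1.4667) = 0.38301.
Δz = 7936.4 × 0.38301 = 3039.7 m.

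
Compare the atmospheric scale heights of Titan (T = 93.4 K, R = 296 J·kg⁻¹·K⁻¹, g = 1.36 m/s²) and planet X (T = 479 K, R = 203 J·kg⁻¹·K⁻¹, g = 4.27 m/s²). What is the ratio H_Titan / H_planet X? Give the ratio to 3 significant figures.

H_Titan/H_planet X ≈ 0.893

H = RT/g for each body.
H_Titan = 296 × 93.4 / 1.36 = 20328 m.
H_planet X = 203 × 479 / 4.27 = 22772 m.
H_Titan/H_planet X = 20328/22772 = 0.89268.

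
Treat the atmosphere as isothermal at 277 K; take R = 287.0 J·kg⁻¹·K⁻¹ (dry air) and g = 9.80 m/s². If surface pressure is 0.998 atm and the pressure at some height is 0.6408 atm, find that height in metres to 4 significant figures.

z ≈ 3594 m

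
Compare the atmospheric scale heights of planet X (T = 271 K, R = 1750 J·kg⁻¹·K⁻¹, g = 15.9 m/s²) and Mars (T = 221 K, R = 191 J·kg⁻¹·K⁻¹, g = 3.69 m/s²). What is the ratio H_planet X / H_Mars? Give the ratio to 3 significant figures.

H_planet X/H_Mars ≈ 2.61

H = RT/g for each body.
H_planet X = 1750 × 271 / 15.9 = 29827 m.
H_Mars = 191 × 221 / 3.69 = 11439 m.
H_planet X/H_Mars = 29827/11439 = 2.6075.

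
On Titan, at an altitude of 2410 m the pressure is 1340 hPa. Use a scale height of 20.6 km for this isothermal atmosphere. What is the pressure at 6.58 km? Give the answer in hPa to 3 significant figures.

Between two levels, P₂ = P₁ exp(−Δz/H) with Δz = z₂ − z₁.
Δz = 6580.0 − 2410.0 = 4170.0 m; Δz/H = 4170.0/20600 = 0.20243.
P₂ = 1340 × exp(−0.20243) = 1340 × 0.81674 = 1094.4 hPa.

P ≈ 1090 hPa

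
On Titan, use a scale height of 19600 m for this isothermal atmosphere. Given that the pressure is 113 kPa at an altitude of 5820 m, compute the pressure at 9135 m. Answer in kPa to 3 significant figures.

P ≈ 95.4 kPa

Between two levels, P₂ = P₁ exp(−Δz/H) with Δz = z₂ − z₁.
Δz = 9135.0 − 5820.0 = 3315.0 m; Δz/H = 3315.0/19600 = 0.16913.
P₂ = 113 × exp(−0.16913) = 113 × 0.84440 = 95.417 kPa.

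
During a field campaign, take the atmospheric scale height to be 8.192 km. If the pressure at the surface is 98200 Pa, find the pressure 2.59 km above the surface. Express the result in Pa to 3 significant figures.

Barometric formula: P = P₀ exp(−z/H).
z/H = 2590.0/8192.0 = 0.31616; exp(−0.31616) = 0.72894.
P = 98200 × 0.72894 = 71582 Pa.

P ≈ 71600 Pa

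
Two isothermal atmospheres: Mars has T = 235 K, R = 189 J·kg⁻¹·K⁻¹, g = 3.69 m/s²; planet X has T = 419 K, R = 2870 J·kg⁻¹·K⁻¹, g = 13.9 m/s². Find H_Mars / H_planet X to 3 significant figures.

H_Mars/H_planet X ≈ 0.139

H = RT/g for each body.
H_Mars = 189 × 235 / 3.69 = 12037 m.
H_planet X = 2870 × 419 / 13.9 = 86513 m.
H_Mars/H_planet X = 12037/86513 = 0.13914.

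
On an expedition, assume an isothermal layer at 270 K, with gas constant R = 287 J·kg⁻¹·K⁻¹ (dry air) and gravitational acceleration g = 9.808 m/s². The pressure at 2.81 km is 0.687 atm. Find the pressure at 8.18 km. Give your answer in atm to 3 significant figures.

Scale height: H = RT/g = 287 × 270 / 9.808 = 7900.7 m.
Between two levels, P₂ = P₁ exp(−Δz/H) with Δz = z₂ − z₁.
Δz = 8180.0 − 2810.0 = 5370.0 m; Δz/H = 5370.0/7900.7 = 0.67969.
P₂ = 0.687 × exp(−0.67969) = 0.687 × 0.50677 = 0.34815 atm.

P ≈ 0.348 atm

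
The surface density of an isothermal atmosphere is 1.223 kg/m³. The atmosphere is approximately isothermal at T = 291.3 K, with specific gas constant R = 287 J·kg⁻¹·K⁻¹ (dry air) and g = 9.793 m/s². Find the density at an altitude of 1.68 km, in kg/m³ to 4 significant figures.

Scale height: H = RT/g = 287 × 291.3 / 9.793 = 8537.0 m.
In an isothermal atmosphere, density decays like pressure: ρ = ρ₀ exp(−z/H).
z/H = 1680.0/8537.0 = 0.19679; exp(−0.19679) = 0.82136.
ρ = 1.223 × 0.82136 = 1.0045 kg/m³.

ρ ≈ 1.005 kg/m³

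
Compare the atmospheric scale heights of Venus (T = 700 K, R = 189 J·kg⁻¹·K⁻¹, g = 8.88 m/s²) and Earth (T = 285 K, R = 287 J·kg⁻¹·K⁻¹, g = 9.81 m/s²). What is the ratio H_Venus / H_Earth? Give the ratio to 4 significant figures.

H_Venus/H_Earth ≈ 1.787

H = RT/g for each body.
H_Venus = 189 × 700 / 8.88 = 14899 m.
H_Earth = 287 × 285 / 9.81 = 8337.9 m.
H_Venus/H_Earth = 14899/8337.9 = 1.7869.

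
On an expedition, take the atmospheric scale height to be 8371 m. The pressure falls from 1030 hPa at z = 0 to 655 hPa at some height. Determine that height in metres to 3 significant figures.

z ≈ 3790 m

Invert the barometric formula: z = H ln(P₀/P).
P₀/P = 1030/655 = 1.5725; ln(1.5725) = 0.45267.
z = 8371.0 × 0.45267 = 3789.3 m.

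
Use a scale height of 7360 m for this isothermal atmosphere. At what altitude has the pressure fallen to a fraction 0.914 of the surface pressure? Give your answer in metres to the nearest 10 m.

Set P/P₀ = exp(−z/H) = 0.914, so z = −H ln(0.914).
−ln(0.914) = 0.089925; z = 7360.0 × 0.089925 = 661.85 m.

z ≈ 660 m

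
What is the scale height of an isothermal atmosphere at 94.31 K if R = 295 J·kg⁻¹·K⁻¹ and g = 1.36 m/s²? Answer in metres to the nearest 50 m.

H ≈ 20450 m

The scale height of an isothermal atmosphere is H = RT/g.
H = 295 × 94.31 / 1.36 = 27821/1.36 = 20457 m.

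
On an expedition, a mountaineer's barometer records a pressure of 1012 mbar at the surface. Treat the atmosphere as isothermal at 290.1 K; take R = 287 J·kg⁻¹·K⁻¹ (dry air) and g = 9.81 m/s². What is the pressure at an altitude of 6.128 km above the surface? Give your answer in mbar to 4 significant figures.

P ≈ 491.6 mbar

Scale height: H = RT/g = 287 × 290.1 / 9.81 = 8487.1 m.
Barometric formula: P = P₀ exp(−z/H).
z/H = 6128.0/8487.1 = 0.72204; exp(−0.72204) = 0.48576.
P = 1012 × 0.48576 = 491.59 mbar.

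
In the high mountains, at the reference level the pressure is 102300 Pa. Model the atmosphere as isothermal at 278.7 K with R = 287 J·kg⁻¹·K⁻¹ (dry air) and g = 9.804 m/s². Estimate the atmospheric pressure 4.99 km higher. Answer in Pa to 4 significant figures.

Scale height: H = RT/g = 287 × 278.7 / 9.804 = 8158.6 m.
Barometric formula: P = P₀ exp(−z/H).
z/H = 4990.0/8158.6 = 0.61162; exp(−0.61162) = 0.54247.
P = 102300 × 0.54247 = 55495 Pa.

P ≈ 55490 Pa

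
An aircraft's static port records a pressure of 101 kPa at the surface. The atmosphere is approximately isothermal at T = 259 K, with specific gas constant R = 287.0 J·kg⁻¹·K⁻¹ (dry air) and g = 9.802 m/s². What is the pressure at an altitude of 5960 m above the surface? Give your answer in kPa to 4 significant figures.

Scale height: H = RT/g = 287.0 × 259 / 9.802 = 7583.5 m.
Barometric formula: P = P₀ exp(−z/H).
z/H = 5960.0/7583.5 = 0.78592; exp(−0.78592) = 0.45570.
P = 101 × 0.45570 = 46.026 kPa.

P ≈ 46.03 kPa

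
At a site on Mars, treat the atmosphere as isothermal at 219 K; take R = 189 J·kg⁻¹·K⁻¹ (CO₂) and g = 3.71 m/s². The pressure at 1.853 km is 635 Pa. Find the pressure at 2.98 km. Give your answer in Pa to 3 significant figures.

P ≈ 574 Pa

Scale height: H = RT/g = 189 × 219 / 3.71 = 11157 m.
Between two levels, P₂ = P₁ exp(−Δz/H) with Δz = z₂ − z₁.
Δz = 2980.0 − 1853.0 = 1127.0 m; Δz/H = 1127.0/11157 = 0.10101.
P₂ = 635 × exp(−0.10101) = 635 × 0.90392 = 573.99 Pa.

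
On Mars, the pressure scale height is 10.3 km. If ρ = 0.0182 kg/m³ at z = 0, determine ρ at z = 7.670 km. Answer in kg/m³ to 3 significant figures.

ρ ≈ 0.00864 kg/m³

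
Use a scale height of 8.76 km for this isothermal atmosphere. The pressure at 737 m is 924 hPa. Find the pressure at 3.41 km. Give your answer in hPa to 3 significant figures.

P ≈ 681 hPa

Between two levels, P₂ = P₁ exp(−Δz/H) with Δz = z₂ − z₁.
Δz = 3410.0 − 737.00 = 2673.0 m; Δz/H = 2673.0/8760.0 = 0.30514.
P₂ = 924 × exp(−0.30514) = 924 × 0.73702 = 681.01 hPa.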